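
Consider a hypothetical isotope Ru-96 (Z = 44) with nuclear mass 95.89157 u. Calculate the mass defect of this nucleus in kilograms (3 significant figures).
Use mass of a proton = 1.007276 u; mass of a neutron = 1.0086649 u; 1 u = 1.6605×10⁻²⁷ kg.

The nucleus contains 44 protons and 96 − 44 = 52 neutrons.
Σm = 44·m_p + 52·m_n = 44.320144 + 52.4505748 = 96.7707188 u
The mass defect is 96.7707188 − 95.89157 = 0.8791488 u.
In SI units: 0.8791488 u × 1.6605×10⁻²⁷ kg/u = 1.4598e-27 kg

1.46e-27 kg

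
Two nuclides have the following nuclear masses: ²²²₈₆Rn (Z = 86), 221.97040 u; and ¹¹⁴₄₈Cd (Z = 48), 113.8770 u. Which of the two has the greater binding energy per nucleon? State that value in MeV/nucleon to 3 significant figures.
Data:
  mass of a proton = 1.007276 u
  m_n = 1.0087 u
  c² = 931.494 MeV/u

²²²₈₆Rn: Σm = 86(1.007276) + 136(1.0087) = 223.808936 u; Δm = 1.838536 u; E_B = 1712.6 MeV; E_B/A = 7.714 MeV
¹¹⁴₄₈Cd: Σm = 48(1.007276) + 66(1.0087) = 114.923448 u; Δm = 1.046448 u; E_B = 974.76 MeV; E_B/A = 8.551 MeV
¹¹⁴₄₈Cd has the higher binding energy per nucleon, so it is the more tightly bound nucleus.

¹¹⁴₄₈Cd; 8.55 MeV/nucleon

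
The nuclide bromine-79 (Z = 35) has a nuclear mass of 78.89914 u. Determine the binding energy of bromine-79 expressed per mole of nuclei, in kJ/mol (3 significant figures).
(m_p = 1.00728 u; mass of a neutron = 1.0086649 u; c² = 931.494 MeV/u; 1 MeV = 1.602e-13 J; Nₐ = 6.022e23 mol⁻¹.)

6.62e+10 kJ/mol

Mass of separated nucleons = 35(1.00728) + 44(1.0086649) = 35.25480 + 44.3812556 = 79.6360556 u
The mass defect is 79.6360556 − 78.89914 = 0.7369156 u.
Binding energy = Δm·c² = 0.7369156 × 931.494 MeV/u = 686.432 MeV
Per nucleus in joules: 686.432 MeV × 1.602e-13 J/MeV = 1.0997e-10 J
Per mole: 1.0997e-10 J × 6.022e23 mol⁻¹ = 6.6224e+13 J/mol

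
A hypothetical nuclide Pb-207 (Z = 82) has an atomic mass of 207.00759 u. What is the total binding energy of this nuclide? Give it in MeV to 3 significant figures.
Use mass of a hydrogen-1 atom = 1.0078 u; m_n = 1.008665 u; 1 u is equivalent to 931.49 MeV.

The nucleus contains 82 protons and 207 − 82 = 125 neutrons.
Total constituent mass: 82 × 1.0078 + 125 × 1.008665 = 208.722725 u
Mass defect Δm = 208.722725 − 207.00759 = 1.715135 u
Binding energy = Δm·c² = 1.715135 × 931.49 MeV/u = 1597.63 MeV

1600 MeV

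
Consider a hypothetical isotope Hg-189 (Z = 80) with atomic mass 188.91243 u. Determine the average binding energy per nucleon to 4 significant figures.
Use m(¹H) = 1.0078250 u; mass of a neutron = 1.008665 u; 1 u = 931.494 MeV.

8.172 MeV/nucleon

With 80 protons and 109 neutrons (A = 189):
Total constituent mass: 80 × 1.0078250 + 109 × 1.008665 = 190.5704850 u
Mass defect Δm = 190.5704850 − 188.91243 = 1.6580550 u
Converting to energy: 1.6580550 u × 931.494 MeV/u = 1544.47 MeV
BE/A = 1544.47 MeV / 189 = 8.172 MeV/nucleon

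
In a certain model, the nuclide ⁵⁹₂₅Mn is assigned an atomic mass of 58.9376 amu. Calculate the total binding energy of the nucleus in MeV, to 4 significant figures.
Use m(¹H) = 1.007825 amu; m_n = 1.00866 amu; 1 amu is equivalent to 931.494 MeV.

Z = 25, so N = A − Z = 59 − 25 = 34.
Mass of separated nucleons = 25(1.007825) + 34(1.00866) = 25.195625 + 34.29444 = 59.490065 amu
Mass defect Δm = 59.490065 − 58.9376 = 0.552465 amu
Converting to energy: 0.552465 amu × 931.494 MeV/amu = 514.618 MeV

514.6 MeV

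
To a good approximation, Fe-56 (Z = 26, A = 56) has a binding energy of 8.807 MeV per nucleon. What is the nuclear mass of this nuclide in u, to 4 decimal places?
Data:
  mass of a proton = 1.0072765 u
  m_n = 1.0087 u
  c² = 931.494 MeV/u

55.9207 u

Total binding energy = 56 × 8.807 = 493.192 MeV
Mass defect = 493.192 MeV / (931.494 MeV/u) = 0.529463 u
Constituent mass = 26(1.0072765) + 30(1.0087) = 56.4501890 u
Nuclear mass = 56.4501890 − 0.529463 = 55.9207260 u ≈ 55.9207 u (to 4 decimal places)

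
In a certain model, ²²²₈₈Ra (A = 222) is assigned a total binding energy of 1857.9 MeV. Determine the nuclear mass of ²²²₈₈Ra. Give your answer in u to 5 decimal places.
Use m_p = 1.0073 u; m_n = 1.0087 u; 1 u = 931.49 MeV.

221.81365 u

Mass defect = 1857.9 MeV / (931.49 MeV/u) = 1.9945464 u
Constituent mass = 88(1.0073) + 134(1.0087) = 223.8082 u
Nuclear mass = 223.8082 − 1.9945464 = 221.8136536 u ≈ 221.81365 u (to 5 decimal places)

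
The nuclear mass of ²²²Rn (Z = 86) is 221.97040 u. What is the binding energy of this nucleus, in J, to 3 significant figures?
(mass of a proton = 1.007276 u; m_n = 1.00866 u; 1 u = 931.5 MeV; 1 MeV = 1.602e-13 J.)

Mass of separated nucleons = 86(1.007276) + 136(1.00866) = 86.625736 + 137.17776 = 223.803496 u
The mass defect is 223.803496 − 221.97040 = 1.833096 u.
Binding energy = Δm·c² = 1.833096 × 931.5 MeV/u = 1707.53 MeV
In joules: 1707.53 MeV × 1.602e-13 J/MeV = 2.7355e-10 J

2.74e-10 J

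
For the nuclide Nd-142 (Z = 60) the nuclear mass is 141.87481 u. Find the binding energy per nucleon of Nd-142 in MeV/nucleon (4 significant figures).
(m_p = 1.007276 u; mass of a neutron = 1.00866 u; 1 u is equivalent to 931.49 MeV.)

8.343 MeV/nucleon

Σm = 60·m_p + 82·m_n = 60.436560 + 82.71012 = 143.146680 u
Mass defect Δm = 143.146680 − 141.87481 = 1.271870 u
Converting to energy: 1.271870 u × 931.49 MeV/u = 1184.73 MeV
Dividing by A = 142 gives 8.343 MeV per nucleon.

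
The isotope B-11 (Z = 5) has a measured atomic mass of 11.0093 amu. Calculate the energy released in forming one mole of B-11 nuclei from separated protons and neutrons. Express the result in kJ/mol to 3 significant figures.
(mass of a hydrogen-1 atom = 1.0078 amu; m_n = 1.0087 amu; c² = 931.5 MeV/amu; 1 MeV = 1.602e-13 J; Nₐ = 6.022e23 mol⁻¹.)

With 5 protons and 6 neutrons (A = 11):
Σm = 5·m(¹H) + 6·m_n = 5.0390 + 6.0522 = 11.0912 amu
The mass defect is 11.0912 − 11.0093 = 0.0819 amu.
Converting to energy: 0.0819 amu × 931.5 MeV/amu = 76.2899 MeV
Per nucleus in joules: 76.2899 MeV × 1.602e-13 J/MeV = 1.2222e-11 J
Per mole: 1.2222e-11 J × 6.022e23 mol⁻¹ = 7.3601e+12 J/mol

7.36e+09 kJ/mol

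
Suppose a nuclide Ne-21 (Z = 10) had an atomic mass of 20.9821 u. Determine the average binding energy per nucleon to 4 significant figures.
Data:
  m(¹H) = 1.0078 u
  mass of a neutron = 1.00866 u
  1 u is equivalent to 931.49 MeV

The nucleus contains 10 protons and 21 − 10 = 11 neutrons.
Mass of separated nucleons = 10(1.0078) + 11(1.00866) = 10.0780 + 11.09526 = 21.17326 u
The mass defect is 21.17326 − 20.9821 = 0.19116 u.
E_B = 0.19116 × 931.49 = 178.064 MeV
Dividing by A = 21 gives 8.479 MeV per nucleon.

8.479 MeV/nucleon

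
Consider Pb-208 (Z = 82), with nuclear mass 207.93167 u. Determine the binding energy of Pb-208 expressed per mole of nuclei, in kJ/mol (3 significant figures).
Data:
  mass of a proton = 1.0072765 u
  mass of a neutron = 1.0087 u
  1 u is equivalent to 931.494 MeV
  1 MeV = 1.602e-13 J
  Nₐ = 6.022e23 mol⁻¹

The nucleus contains 82 protons and 208 − 82 = 126 neutrons.
Σm = 82·m_p + 126·m_n = 82.5966730 + 127.0962 = 209.6928730 u
Δm = 209.6928730 − 207.93167 = 1.7612030 u
Converting to energy: 1.7612030 u × 931.494 MeV/u = 1640.55 MeV
Per nucleus in joules: 1640.55 MeV × 1.602e-13 J/MeV = 2.6282e-10 J
Per mole: 2.6282e-10 J × 6.022e23 mol⁻¹ = 1.5827e+14 J/mol

1.58e+11 kJ/mol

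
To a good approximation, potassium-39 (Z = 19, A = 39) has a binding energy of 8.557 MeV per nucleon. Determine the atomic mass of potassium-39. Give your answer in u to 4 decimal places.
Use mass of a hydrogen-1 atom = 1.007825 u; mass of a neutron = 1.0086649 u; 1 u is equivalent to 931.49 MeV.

Total binding energy = 39 × 8.557 = 333.723 MeV
Mass defect = 333.723 MeV / (931.49 MeV/u) = 0.358268 u
Constituent mass = 19(1.007825) + 20(1.0086649) = 39.3219730 u
Atomic mass = 39.3219730 − 0.358268 = 38.9637050 u ≈ 38.9637 u (to 4 decimal places)

38.9637 u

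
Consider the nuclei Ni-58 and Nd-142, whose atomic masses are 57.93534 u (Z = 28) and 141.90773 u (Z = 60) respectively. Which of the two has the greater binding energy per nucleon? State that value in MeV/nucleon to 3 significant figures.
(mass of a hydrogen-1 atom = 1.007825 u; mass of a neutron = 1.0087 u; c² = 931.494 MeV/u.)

Ni-58: Σm = 28(1.007825) + 30(1.0087) = 58.480100 u; Δm = 0.544760 u; E_B = 507.44 MeV; E_B/A = 8.749 MeV
Nd-142: Σm = 60(1.007825) + 82(1.0087) = 143.182900 u; Δm = 1.275170 u; E_B = 1187.81 MeV; E_B/A = 8.3649 MeV
Ni-58 has the higher binding energy per nucleon, so it is the more tightly bound nucleus.

Ni-58; 8.75 MeV/nucleon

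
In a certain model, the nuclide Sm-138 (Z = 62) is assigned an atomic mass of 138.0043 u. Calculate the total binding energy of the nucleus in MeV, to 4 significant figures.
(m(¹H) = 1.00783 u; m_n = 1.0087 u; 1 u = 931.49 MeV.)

1064 MeV

Σm = 62·m(¹H) + 76·m_n = 62.48546 + 76.6612 = 139.14666 u
Mass defect Δm = 139.14666 − 138.0043 = 1.14236 u
Converting to energy: 1.14236 u × 931.49 MeV/u = 1064.10 MeV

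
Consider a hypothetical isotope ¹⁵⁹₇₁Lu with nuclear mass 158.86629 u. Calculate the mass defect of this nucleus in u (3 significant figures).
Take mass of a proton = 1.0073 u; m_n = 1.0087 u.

1.42 u

Z = 71, so N = A − Z = 159 − 71 = 88.
Σm = 71·m_p + 88·m_n = 71.5183 + 88.7656 = 160.2839 u
The mass defect is 160.2839 − 158.86629 = 1.41761 u.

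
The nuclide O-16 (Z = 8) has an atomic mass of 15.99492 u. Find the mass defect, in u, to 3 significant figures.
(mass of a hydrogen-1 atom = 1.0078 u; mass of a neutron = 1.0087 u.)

0.137 u

Mass of separated nucleons = 8(1.0078) + 8(1.0087) = 8.0624 + 8.0696 = 16.1320 u
Δm = 16.1320 − 15.99492 = 0.13708 u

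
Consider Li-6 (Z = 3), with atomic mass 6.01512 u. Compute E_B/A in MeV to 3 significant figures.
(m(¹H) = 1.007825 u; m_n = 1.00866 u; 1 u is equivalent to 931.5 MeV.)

5.33 MeV/nucleon

Total constituent mass: 3 × 1.007825 + 3 × 1.00866 = 6.049455 u
Δm = 6.049455 − 6.01512 = 0.034335 u
E_B = 0.034335 × 931.5 = 31.9831 MeV
Per nucleon: 31.9831 / 6 = 5.331 MeV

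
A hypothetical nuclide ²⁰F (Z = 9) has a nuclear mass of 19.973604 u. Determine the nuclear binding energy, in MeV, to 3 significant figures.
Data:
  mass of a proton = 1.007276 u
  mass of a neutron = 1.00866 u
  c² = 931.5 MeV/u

174 MeV

Z = 9, so N = A − Z = 20 − 9 = 11.
Mass of separated nucleons = 9(1.007276) + 11(1.00866) = 9.065484 + 11.09526 = 20.160744 u
Mass defect Δm = 20.160744 − 19.973604 = 0.187140 u
Binding energy = Δm·c² = 0.187140 × 931.5 MeV/u = 174.321 MeV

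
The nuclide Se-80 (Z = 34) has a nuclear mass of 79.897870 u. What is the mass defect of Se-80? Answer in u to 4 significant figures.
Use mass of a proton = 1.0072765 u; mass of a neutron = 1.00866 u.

Mass of separated nucleons = 34(1.0072765) + 46(1.00866) = 34.2474010 + 46.39836 = 80.6457610 u
Mass defect Δm = 80.6457610 − 79.897870 = 0.7478910 u

0.7479 u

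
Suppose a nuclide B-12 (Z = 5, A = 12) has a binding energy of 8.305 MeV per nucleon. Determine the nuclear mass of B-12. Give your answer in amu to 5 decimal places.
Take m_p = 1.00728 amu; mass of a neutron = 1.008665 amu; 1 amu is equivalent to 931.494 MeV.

Total binding energy = 12 × 8.305 = 99.660 MeV
Mass defect = 99.660 MeV / (931.494 MeV/amu) = 0.1069894 amu
Constituent mass = 5(1.00728) + 7(1.008665) = 12.097055 amu
Nuclear mass = 12.097055 − 0.1069894 = 11.9900656 amu ≈ 11.99007 amu (to 5 decimal places)

11.99007 amu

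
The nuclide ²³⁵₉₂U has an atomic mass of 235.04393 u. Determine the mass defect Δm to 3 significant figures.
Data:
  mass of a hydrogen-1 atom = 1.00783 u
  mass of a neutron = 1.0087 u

1.92 u

The nucleus contains 92 protons and 235 − 92 = 143 neutrons.
Σm = 92·m(¹H) + 143·m_n = 92.72036 + 144.2441 = 236.96446 u
Mass defect Δm = 236.96446 − 235.04393 = 1.92053 u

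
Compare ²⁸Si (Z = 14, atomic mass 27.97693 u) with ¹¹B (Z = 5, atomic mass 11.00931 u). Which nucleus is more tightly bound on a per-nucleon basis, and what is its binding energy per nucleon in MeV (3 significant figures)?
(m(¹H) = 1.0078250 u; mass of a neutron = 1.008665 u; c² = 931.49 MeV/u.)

²⁸Si: Σm = 14(1.0078250) + 14(1.008665) = 28.2308600 u; Δm = 0.2539300 u; E_B = 236.53 MeV; E_B/A = 8.448 MeV
¹¹B: Σm = 5(1.0078250) + 6(1.008665) = 11.0911150 u; Δm = 0.0818050 u; E_B = 76.201 MeV; E_B/A = 6.927 MeV
²⁸Si has the higher binding energy per nucleon, so it is the more tightly bound nucleus.

²⁸Si; 8.45 MeV/nucleon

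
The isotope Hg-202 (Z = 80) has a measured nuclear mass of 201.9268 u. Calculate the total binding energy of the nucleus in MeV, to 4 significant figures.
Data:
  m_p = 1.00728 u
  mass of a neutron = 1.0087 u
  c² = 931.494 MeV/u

1599 MeV

Σm = 80·m_p + 122·m_n = 80.58240 + 123.0614 = 203.64380 u
The mass defect is 203.64380 − 201.9268 = 1.71700 u.
E_B = 1.71700 × 931.494 = 1599.38 MeV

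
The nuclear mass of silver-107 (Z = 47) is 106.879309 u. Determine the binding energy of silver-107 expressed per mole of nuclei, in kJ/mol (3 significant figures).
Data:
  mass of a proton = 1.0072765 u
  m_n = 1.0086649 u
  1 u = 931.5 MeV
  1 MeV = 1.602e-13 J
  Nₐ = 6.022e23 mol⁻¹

8.83e+10 kJ/mol

The nucleus contains 47 protons and 107 − 47 = 60 neutrons.
Σm = 47·m_p + 60·m_n = 47.3419955 + 60.5198940 = 107.8618895 u
Mass defect Δm = 107.8618895 − 106.879309 = 0.9825805 u
E_B = 0.9825805 × 931.5 = 915.274 MeV
Per nucleus in joules: 915.274 MeV × 1.602e-13 J/MeV = 1.4663e-10 J
Per mole: 1.4663e-10 J × 6.022e23 mol⁻¹ = 8.8301e+13 J/mol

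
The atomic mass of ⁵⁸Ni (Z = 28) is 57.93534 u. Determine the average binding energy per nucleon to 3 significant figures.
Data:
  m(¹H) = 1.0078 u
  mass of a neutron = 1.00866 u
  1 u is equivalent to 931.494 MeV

Mass of separated nucleons = 28(1.0078) + 30(1.00866) = 28.2184 + 30.25980 = 58.47820 u
The mass defect is 58.47820 − 57.93534 = 0.54286 u.
Converting to energy: 0.54286 u × 931.494 MeV/u = 505.671 MeV
Dividing by A = 58 gives 8.718 MeV per nucleon.

8.72 MeV/nucleon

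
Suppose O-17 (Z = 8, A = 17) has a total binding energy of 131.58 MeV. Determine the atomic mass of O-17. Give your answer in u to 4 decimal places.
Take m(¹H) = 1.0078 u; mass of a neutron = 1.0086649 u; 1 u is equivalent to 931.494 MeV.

Mass defect = 131.58 MeV / (931.494 MeV/u) = 0.141257 u
Constituent mass = 8(1.0078) + 9(1.0086649) = 17.1403841 u
Atomic mass = 17.1403841 − 0.141257 = 16.9991271 u ≈ 16.9991 u (to 4 decimal places)

16.9991 u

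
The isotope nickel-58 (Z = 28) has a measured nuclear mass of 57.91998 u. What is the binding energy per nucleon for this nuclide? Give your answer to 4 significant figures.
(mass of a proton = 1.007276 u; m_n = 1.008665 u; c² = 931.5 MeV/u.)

With 28 protons and 30 neutrons (A = 58):
Mass of separated nucleons = 28(1.007276) + 30(1.008665) = 28.203728 + 30.259950 = 58.463678 u
Δm = 58.463678 − 57.91998 = 0.543698 u
Converting to energy: 0.543698 u × 931.5 MeV/u = 506.455 MeV
BE/A = 506.455 MeV / 58 = 8.732 MeV/nucleon

8.732 MeV/nucleon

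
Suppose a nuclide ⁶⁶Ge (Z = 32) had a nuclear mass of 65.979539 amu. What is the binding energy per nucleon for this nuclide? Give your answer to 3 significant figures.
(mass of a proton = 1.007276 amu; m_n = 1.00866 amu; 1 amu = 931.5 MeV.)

Σm = 32·m_p + 34·m_n = 32.232832 + 34.29444 = 66.527272 amu
The mass defect is 66.527272 − 65.979539 = 0.547733 amu.
E_B = 0.547733 × 931.5 = 510.213 MeV
BE/A = 510.213 MeV / 66 = 7.731 MeV/nucleon

7.73 MeV/nucleon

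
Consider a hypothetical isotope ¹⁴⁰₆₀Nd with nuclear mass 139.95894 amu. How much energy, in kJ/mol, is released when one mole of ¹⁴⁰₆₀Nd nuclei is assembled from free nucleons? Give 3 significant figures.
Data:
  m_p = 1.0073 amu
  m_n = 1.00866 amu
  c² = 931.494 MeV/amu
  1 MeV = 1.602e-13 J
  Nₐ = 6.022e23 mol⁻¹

1.05e+11 kJ/mol

Mass of separated nucleons = 60(1.0073) + 80(1.00866) = 60.4380 + 80.69280 = 141.13080 amu
The mass defect is 141.13080 − 139.95894 = 1.17186 amu.
E_B = 1.17186 × 931.494 = 1091.58 MeV
Per nucleus in joules: 1091.58 MeV × 1.602e-13 J/MeV = 1.7487e-10 J
Per mole: 1.7487e-10 J × 6.022e23 mol⁻¹ = 1.0531e+14 J/mol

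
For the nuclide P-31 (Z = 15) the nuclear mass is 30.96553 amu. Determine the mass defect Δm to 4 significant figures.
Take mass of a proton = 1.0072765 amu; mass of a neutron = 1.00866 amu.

0.2822 amu

Z = 15, so N = A − Z = 31 − 15 = 16.
Total constituent mass: 15 × 1.0072765 + 16 × 1.00866 = 31.2477075 amu
Δm = 31.2477075 − 30.96553 = 0.2821775 amu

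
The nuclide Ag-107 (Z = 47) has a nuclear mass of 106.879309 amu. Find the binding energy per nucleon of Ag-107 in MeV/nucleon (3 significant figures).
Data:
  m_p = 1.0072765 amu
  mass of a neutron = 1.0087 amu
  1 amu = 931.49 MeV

Mass of separated nucleons = 47(1.0072765) + 60(1.0087) = 47.3419955 + 60.5220 = 107.8639955 amu
The mass defect is 107.8639955 − 106.879309 = 0.9846865 amu.
E_B = 0.9846865 × 931.49 = 917.226 MeV
Dividing by A = 107 gives 8.572 MeV per nucleon.

8.57 MeV/nucleon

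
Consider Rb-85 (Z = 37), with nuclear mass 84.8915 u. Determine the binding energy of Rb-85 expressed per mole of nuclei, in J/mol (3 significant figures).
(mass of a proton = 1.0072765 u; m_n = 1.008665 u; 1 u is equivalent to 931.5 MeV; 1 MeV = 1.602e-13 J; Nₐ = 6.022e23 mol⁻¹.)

7.13e+13 J/mol

Total constituent mass: 37 × 1.0072765 + 48 × 1.008665 = 85.6851505 u
The mass defect is 85.6851505 − 84.8915 = 0.7936505 u.
Converting to energy: 0.7936505 u × 931.5 MeV/u = 739.285 MeV
Per nucleus in joules: 739.285 MeV × 1.602e-13 J/MeV = 1.1843e-10 J
Per mole: 1.1843e-10 J × 6.022e23 mol⁻¹ = 7.1319e+13 J/mol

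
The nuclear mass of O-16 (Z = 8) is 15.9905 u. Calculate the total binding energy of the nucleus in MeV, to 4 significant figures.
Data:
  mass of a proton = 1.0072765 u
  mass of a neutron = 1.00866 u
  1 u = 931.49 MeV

127.6 MeV

Total constituent mass: 8 × 1.0072765 + 8 × 1.00866 = 16.1274920 u
Δm = 16.1274920 − 15.9905 = 0.1369920 u
E_B = 0.1369920 × 931.49 = 127.607 MeV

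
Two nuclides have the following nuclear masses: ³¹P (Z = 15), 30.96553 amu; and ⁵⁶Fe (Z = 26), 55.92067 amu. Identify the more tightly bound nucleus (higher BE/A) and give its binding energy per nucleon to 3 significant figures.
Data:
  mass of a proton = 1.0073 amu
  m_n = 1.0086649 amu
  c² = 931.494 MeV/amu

³¹P: Σm = 15(1.0073) + 16(1.0086649) = 31.2481384 amu; Δm = 0.2826084 amu; E_B = 263.25 MeV; E_B/A = 8.492 MeV
⁵⁶Fe: Σm = 26(1.0073) + 30(1.0086649) = 56.4497470 amu; Δm = 0.5290770 amu; E_B = 492.83 MeV; E_B/A = 8.801 MeV
⁵⁶Fe has the higher binding energy per nucleon, so it is the more tightly bound nucleus.

⁵⁶Fe; 8.80 MeV/nucleon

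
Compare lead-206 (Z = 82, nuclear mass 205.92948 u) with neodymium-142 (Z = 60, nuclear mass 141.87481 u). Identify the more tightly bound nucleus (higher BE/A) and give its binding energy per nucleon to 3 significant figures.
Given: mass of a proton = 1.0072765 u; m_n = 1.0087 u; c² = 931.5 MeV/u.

lead-206: Σm = 82(1.0072765) + 124(1.0087) = 207.6754730 u; Δm = 1.7459930 u; E_B = 1626.4 MeV; E_B/A = 7.895 MeV
neodymium-142: Σm = 60(1.0072765) + 82(1.0087) = 143.1499900 u; Δm = 1.2751800 u; E_B = 1187.8 MeV; E_B/A = 8.365 MeV
neodymium-142 has the higher binding energy per nucleon, so it is the more tightly bound nucleus.

neodymium-142; 8.37 MeV/nucleon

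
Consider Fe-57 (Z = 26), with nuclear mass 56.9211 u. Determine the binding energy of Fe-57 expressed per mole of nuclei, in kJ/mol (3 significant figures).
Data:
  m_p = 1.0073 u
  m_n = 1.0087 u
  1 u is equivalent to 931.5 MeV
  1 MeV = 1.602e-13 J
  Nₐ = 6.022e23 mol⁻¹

Total constituent mass: 26 × 1.0073 + 31 × 1.0087 = 57.4595 u
The mass defect is 57.4595 − 56.9211 = 0.5384 u.
E_B = 0.5384 × 931.5 = 501.520 MeV
Per nucleus in joules: 501.520 MeV × 1.602e-13 J/MeV = 8.0344e-11 J
Per mole: 8.0344e-11 J × 6.022e23 mol⁻¹ = 4.8383e+13 J/mol

4.84e+10 kJ/mol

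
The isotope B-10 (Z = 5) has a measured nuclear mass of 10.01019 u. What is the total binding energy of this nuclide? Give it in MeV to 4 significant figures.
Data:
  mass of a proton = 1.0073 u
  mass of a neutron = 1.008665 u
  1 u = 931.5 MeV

The nucleus contains 5 protons and 10 − 5 = 5 neutrons.
Mass of separated nucleons = 5(1.0073) + 5(1.008665) = 5.0365 + 5.043325 = 10.079825 u
Δm = 10.079825 − 10.01019 = 0.069635 u
Converting to energy: 0.069635 u × 931.5 MeV/u = 64.8650 MeV

64.87 MeV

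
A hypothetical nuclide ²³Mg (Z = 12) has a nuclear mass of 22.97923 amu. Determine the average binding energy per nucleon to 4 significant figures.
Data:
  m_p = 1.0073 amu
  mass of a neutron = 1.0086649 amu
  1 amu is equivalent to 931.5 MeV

With 12 protons and 11 neutrons (A = 23):
Mass of separated nucleons = 12(1.0073) + 11(1.0086649) = 12.0876 + 11.0953139 = 23.1829139 amu
Δm = 23.1829139 − 22.97923 = 0.2036839 amu
Converting to energy: 0.2036839 amu × 931.5 MeV/amu = 189.732 MeV
Dividing by A = 23 gives 8.249 MeV per nucleon.

8.249 MeV/nucleon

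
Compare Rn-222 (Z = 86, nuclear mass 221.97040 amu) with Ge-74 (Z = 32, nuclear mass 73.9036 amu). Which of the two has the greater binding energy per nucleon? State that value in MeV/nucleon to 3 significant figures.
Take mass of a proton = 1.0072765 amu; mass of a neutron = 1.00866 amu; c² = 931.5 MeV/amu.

Rn-222: Σm = 86(1.0072765) + 136(1.00866) = 223.8035390 amu; Δm = 1.8331390 amu; E_B = 1707.6 MeV; E_B/A = 7.692 MeV
Ge-74: Σm = 32(1.0072765) + 42(1.00866) = 74.5965680 amu; Δm = 0.6929680 amu; E_B = 645.50 MeV; E_B/A = 8.723 MeV
Ge-74 has the higher binding energy per nucleon, so it is the more tightly bound nucleus.

Ge-74; 8.72 MeV/nucleon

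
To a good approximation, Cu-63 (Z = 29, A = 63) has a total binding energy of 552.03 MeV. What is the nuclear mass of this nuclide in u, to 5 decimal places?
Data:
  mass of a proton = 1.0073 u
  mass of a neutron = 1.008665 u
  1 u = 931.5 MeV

62.91369 u

Mass defect = 552.03 MeV / (931.5 MeV/u) = 0.5926248 u
Constituent mass = 29(1.0073) + 34(1.008665) = 63.506310 u
Nuclear mass = 63.506310 − 0.5926248 = 62.9136852 u ≈ 62.91369 u (to 5 decimal places)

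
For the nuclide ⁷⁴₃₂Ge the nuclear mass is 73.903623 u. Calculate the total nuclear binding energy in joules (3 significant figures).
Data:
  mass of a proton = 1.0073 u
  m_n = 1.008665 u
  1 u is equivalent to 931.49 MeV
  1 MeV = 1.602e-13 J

1.04e-10 J

Total constituent mass: 32 × 1.0073 + 42 × 1.008665 = 74.597530 u
The mass defect is 74.597530 − 73.903623 = 0.693907 u.
Converting to energy: 0.693907 u × 931.49 MeV/u = 646.367 MeV
In joules: 646.367 MeV × 1.602e-13 J/MeV = 1.0355e-10 J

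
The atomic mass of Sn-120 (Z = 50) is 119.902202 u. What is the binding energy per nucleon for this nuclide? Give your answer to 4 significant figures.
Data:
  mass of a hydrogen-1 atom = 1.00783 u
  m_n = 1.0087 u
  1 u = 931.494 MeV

Σm = 50·m(¹H) + 70·m_n = 50.39150 + 70.6090 = 121.00050 u
Δm = 121.00050 − 119.902202 = 1.098298 u
E_B = 1.098298 × 931.494 = 1023.058 MeV
Dividing by A = 120 gives 8.525 MeV per nucleon.

8.525 MeV/nucleon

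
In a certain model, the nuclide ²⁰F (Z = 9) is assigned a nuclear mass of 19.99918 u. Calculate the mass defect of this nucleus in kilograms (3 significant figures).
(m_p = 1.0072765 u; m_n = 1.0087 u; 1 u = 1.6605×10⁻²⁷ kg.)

2.69e-28 kg

Mass of separated nucleons = 9(1.0072765) + 11(1.0087) = 9.0654885 + 11.0957 = 20.1611885 u
The mass defect is 20.1611885 − 19.99918 = 0.1620085 u.
In SI units: 0.1620085 u × 1.6605×10⁻²⁷ kg/u = 2.6902e-28 kg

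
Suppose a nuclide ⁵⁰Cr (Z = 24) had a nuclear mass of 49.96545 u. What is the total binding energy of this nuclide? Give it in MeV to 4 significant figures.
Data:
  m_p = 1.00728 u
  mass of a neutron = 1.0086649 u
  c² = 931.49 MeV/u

Σm = 24·m_p + 26·m_n = 24.17472 + 26.2252874 = 50.4000074 u
Δm = 50.4000074 − 49.96545 = 0.4345574 u
E_B = 0.4345574 × 931.49 = 404.786 MeV

404.8 MeV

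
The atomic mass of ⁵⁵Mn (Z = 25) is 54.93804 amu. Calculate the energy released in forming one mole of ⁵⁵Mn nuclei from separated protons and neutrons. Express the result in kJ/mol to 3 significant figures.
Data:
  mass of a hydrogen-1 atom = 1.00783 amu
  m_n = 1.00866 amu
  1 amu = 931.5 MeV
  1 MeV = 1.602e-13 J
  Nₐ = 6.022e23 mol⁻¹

Mass of separated nucleons = 25(1.00783) + 30(1.00866) = 25.19575 + 30.25980 = 55.45555 amu
Mass defect Δm = 55.45555 − 54.93804 = 0.51751 amu
Converting to energy: 0.51751 amu × 931.5 MeV/amu = 482.061 MeV
Per nucleus in joules: 482.061 MeV × 1.602e-13 J/MeV = 7.7226e-11 J
Per mole: 7.7226e-11 J × 6.022e23 mol⁻¹ = 4.6505e+13 J/mol

4.65e+10 kJ/mol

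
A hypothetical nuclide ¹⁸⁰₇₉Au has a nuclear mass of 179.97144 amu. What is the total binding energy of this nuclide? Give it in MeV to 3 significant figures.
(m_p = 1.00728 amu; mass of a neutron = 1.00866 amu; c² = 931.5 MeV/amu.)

1380 MeV

Σm = 79·m_p + 101·m_n = 79.57512 + 101.87466 = 181.44978 amu
Δm = 181.44978 − 179.97144 = 1.47834 amu
E_B = 1.47834 × 931.5 = 1377.07 MeV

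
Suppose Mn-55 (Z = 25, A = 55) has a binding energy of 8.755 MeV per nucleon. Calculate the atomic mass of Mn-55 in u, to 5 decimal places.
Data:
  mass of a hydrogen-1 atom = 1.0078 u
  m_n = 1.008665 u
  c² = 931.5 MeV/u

Total binding energy = 55 × 8.755 = 481.525 MeV
Mass defect = 481.525 MeV / (931.5 MeV/u) = 0.5169351 u
Constituent mass = 25(1.0078) + 30(1.008665) = 55.454950 u
Atomic mass = 55.454950 − 0.5169351 = 54.9380149 u ≈ 54.93801 u (to 5 decimal places)

54.93801 u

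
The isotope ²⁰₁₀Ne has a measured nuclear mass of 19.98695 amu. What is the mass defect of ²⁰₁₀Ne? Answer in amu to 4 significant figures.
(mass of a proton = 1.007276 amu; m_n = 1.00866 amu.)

Total constituent mass: 10 × 1.007276 + 10 × 1.00866 = 20.159360 amu
The mass defect is 20.159360 − 19.98695 = 0.172410 amu.

0.1724 amu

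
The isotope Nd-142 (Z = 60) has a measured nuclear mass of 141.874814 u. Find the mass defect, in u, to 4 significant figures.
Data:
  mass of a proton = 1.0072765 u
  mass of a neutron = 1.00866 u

1.272 u

Total constituent mass: 60 × 1.0072765 + 82 × 1.00866 = 143.1467100 u
Δm = 143.1467100 − 141.874814 = 1.2718960 u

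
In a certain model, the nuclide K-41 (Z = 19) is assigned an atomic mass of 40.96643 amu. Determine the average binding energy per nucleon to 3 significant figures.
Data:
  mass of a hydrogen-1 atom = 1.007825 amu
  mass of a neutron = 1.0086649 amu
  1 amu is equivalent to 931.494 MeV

Mass of separated nucleons = 19(1.007825) + 22(1.0086649) = 19.148675 + 22.1906278 = 41.3393028 amu
Mass defect Δm = 41.3393028 − 40.96643 = 0.3728728 amu
Binding energy = Δm·c² = 0.3728728 × 931.494 MeV/amu = 347.329 MeV
Per nucleon: 347.329 / 41 = 8.471 MeV

8.47 MeV/nucleon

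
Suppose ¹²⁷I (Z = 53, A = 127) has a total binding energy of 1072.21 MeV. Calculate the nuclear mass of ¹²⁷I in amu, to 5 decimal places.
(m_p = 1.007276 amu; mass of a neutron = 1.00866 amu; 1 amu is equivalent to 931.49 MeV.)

126.87540 amu

Mass defect = 1072.21 MeV / (931.49 MeV/amu) = 1.1510698 amu
Constituent mass = 53(1.007276) + 74(1.00866) = 128.026468 amu
Nuclear mass = 128.026468 − 1.1510698 = 126.8753982 amu ≈ 126.87540 amu (to 5 decimal places)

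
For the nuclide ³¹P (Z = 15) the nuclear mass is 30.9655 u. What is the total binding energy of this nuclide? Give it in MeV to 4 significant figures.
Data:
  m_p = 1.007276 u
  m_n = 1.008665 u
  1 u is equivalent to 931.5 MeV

262.9 MeV

Total constituent mass: 15 × 1.007276 + 16 × 1.008665 = 31.247780 u
Mass defect Δm = 31.247780 − 30.9655 = 0.282280 u
E_B = 0.282280 × 931.5 = 262.944 MeV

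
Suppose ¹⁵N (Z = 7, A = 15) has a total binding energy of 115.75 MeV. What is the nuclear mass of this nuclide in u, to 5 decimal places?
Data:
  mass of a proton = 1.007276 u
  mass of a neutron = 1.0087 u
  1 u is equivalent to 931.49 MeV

Mass defect = 115.75 MeV / (931.49 MeV/u) = 0.1242633 u
Constituent mass = 7(1.007276) + 8(1.0087) = 15.120532 u
Nuclear mass = 15.120532 − 0.1242633 = 14.9962687 u ≈ 14.99627 u (to 5 decimal places)

14.99627 u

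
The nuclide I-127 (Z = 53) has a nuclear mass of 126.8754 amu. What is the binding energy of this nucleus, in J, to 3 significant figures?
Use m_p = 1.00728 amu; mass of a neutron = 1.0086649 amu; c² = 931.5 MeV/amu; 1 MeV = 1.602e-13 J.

1.72e-10 J

Total constituent mass: 53 × 1.00728 + 74 × 1.0086649 = 128.0270426 amu
Mass defect Δm = 128.0270426 − 126.8754 = 1.1516426 amu
Binding energy = Δm·c² = 1.1516426 × 931.5 MeV/amu = 1072.76 MeV
In joules: 1072.76 MeV × 1.602e-13 J/MeV = 1.7186e-10 J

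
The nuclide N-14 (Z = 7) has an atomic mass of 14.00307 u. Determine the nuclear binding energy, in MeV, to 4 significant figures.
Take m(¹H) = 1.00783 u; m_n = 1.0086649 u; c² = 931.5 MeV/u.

104.7 MeV

The nucleus contains 7 protons and 14 − 7 = 7 neutrons.
Total constituent mass: 7 × 1.00783 + 7 × 1.0086649 = 14.1154643 u
Δm = 14.1154643 − 14.00307 = 0.1123943 u
E_B = 0.1123943 × 931.5 = 104.695 MeV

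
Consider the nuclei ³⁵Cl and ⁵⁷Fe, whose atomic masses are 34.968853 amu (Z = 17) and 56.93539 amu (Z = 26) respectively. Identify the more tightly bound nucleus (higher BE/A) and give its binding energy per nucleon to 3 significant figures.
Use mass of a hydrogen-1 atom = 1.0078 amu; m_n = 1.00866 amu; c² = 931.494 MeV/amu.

³⁵Cl: Σm = 17(1.0078) + 18(1.00866) = 35.28848 amu; Δm = 0.319627 amu; E_B = 297.73 MeV; E_B/A = 8.507 MeV
⁵⁷Fe: Σm = 26(1.0078) + 31(1.00866) = 57.47126 amu; Δm = 0.53587 amu; E_B = 499.16 MeV; E_B/A = 8.757 MeV
⁵⁷Fe has the higher binding energy per nucleon, so it is the more tightly bound nucleus.

⁵⁷Fe; 8.76 MeV/nucleon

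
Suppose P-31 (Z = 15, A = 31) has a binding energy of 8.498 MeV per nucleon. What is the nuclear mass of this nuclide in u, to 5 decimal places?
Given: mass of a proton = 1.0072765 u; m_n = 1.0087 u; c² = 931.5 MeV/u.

30.96554 u

Total binding energy = 31 × 8.498 = 263.438 MeV
Mass defect = 263.438 MeV / (931.5 MeV/u) = 0.2828105 u
Constituent mass = 15(1.0072765) + 16(1.0087) = 31.2483475 u
Nuclear mass = 31.2483475 − 0.2828105 = 30.9655370 u ≈ 30.96554 u (to 5 decimal places)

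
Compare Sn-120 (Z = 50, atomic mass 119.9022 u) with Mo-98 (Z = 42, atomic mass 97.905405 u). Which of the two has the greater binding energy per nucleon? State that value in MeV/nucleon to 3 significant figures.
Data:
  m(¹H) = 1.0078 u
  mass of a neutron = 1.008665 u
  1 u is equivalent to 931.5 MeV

Mo-98; 8.63 MeV/nucleon

Sn-120: Σm = 50(1.0078) + 70(1.008665) = 120.996550 u; Δm = 1.094350 u; E_B = 1019.39 MeV; E_B/A = 8.4949 MeV
Mo-98: Σm = 42(1.0078) + 56(1.008665) = 98.812840 u; Δm = 0.907435 u; E_B = 845.28 MeV; E_B/A = 8.625 MeV
Mo-98 has the higher binding energy per nucleon, so it is the more tightly bound nucleus.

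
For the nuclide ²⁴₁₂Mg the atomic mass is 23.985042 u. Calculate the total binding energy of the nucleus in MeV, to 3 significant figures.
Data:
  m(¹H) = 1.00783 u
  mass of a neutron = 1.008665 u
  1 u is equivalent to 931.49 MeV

With 12 protons and 12 neutrons (A = 24):
Mass of separated nucleons = 12(1.00783) + 12(1.008665) = 12.09396 + 12.103980 = 24.197940 u
The mass defect is 24.197940 − 23.985042 = 0.212898 u.
Binding energy = Δm·c² = 0.212898 × 931.49 MeV/u = 198.312 MeV

198 MeV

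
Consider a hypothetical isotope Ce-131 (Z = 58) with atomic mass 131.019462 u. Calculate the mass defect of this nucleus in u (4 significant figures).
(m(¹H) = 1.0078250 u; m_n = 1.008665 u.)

The nucleus contains 58 protons and 131 − 58 = 73 neutrons.
Mass of separated nucleons = 58(1.0078250) + 73(1.008665) = 58.4538500 + 73.632545 = 132.0863950 u
Δm = 132.0863950 − 131.019462 = 1.0669330 u

1.067 u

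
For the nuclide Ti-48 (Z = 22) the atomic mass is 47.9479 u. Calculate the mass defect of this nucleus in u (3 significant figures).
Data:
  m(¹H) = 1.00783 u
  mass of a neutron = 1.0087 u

Z = 22, so N = A − Z = 48 − 22 = 26.
Mass of separated nucleons = 22(1.00783) + 26(1.0087) = 22.17226 + 26.2262 = 48.39846 u
Mass defect Δm = 48.39846 − 47.9479 = 0.45056 u

0.451 u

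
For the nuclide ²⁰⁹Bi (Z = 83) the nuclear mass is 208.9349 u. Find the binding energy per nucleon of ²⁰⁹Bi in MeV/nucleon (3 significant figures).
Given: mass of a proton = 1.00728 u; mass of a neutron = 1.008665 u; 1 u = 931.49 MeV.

7.85 MeV/nucleon

Σm = 83·m_p + 126·m_n = 83.60424 + 127.091790 = 210.696030 u
Mass defect Δm = 210.696030 − 208.9349 = 1.761130 u
Converting to energy: 1.761130 u × 931.49 MeV/u = 1640.47 MeV
Per nucleon: 1640.47 / 209 = 7.849 MeV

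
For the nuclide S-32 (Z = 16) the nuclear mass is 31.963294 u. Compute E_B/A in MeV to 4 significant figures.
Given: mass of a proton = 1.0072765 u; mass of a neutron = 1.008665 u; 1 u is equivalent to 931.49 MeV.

8.493 MeV/nucleon

Z = 16, so N = A − Z = 32 − 16 = 16.
Total constituent mass: 16 × 1.0072765 + 16 × 1.008665 = 32.2550640 u
Δm = 32.2550640 − 31.963294 = 0.2917700 u
Binding energy = Δm·c² = 0.2917700 × 931.49 MeV/u = 271.781 MeV
Dividing by A = 32 gives 8.493 MeV per nucleon.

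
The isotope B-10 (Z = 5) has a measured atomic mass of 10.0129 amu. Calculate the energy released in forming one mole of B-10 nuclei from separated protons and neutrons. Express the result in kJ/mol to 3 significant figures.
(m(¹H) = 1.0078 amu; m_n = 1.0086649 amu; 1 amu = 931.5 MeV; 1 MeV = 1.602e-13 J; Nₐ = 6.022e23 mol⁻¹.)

6.24e+09 kJ/mol

The nucleus contains 5 protons and 10 − 5 = 5 neutrons.
Σm = 5·m(¹H) + 5·m_n = 5.0390 + 5.0433245 = 10.0823245 amu
Δm = 10.0823245 − 10.0129 = 0.0694245 amu
Binding energy = Δm·c² = 0.0694245 × 931.5 MeV/amu = 64.6689 MeV
Per nucleus in joules: 64.6689 MeV × 1.602e-13 J/MeV = 1.0360e-11 J
Per mole: 1.0360e-11 J × 6.022e23 mol⁻¹ = 6.2388e+12 J/mol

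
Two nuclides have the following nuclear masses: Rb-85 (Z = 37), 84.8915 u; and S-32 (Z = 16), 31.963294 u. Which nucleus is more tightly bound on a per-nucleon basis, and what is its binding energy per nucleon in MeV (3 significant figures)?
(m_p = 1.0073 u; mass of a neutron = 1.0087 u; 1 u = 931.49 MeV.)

Rb-85; 8.73 MeV/nucleon

Rb-85: Σm = 37(1.0073) + 48(1.0087) = 85.6877 u; Δm = 0.7962 u; E_B = 741.65 MeV; E_B/A = 8.725 MeV
S-32: Σm = 16(1.0073) + 16(1.0087) = 32.2560 u; Δm = 0.292706 u; E_B = 272.65 MeV; E_B/A = 8.520 MeV
Rb-85 has the higher binding energy per nucleon, so it is the more tightly bound nucleus.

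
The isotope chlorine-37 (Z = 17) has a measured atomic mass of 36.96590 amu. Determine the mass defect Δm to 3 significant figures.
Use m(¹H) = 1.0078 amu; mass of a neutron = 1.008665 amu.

Total constituent mass: 17 × 1.0078 + 20 × 1.008665 = 37.305900 amu
Mass defect Δm = 37.305900 − 36.96590 = 0.340000 amu

0.340 amu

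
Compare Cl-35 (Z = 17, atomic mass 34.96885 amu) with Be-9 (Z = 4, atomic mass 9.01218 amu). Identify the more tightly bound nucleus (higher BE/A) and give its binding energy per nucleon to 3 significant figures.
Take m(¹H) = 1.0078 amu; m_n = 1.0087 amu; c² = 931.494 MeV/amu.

Cl-35; 8.53 MeV/nucleon

Cl-35: Σm = 17(1.0078) + 18(1.0087) = 35.2892 amu; Δm = 0.32035 amu; E_B = 298.40 MeV; E_B/A = 8.526 MeV
Be-9: Σm = 4(1.0078) + 5(1.0087) = 9.0747 amu; Δm = 0.06252 amu; E_B = 58.237 MeV; E_B/A = 6.471 MeV
Cl-35 has the higher binding energy per nucleon, so it is the more tightly bound nucleus.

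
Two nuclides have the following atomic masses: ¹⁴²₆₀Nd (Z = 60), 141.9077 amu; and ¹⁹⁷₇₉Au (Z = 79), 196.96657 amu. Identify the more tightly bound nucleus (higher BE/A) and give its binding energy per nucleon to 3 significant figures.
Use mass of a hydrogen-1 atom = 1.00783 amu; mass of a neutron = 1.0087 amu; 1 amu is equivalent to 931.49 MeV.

¹⁴²₆₀Nd: Σm = 60(1.00783) + 82(1.0087) = 143.18320 amu; Δm = 1.27550 amu; E_B = 1188.1 MeV; E_B/A = 8.367 MeV
¹⁹⁷₇₉Au: Σm = 79(1.00783) + 118(1.0087) = 198.64517 amu; Δm = 1.67860 amu; E_B = 1563.6 MeV; E_B/A = 7.937 MeV
¹⁴²₆₀Nd has the higher binding energy per nucleon, so it is the more tightly bound nucleus.

¹⁴²₆₀Nd; 8.37 MeV/nucleon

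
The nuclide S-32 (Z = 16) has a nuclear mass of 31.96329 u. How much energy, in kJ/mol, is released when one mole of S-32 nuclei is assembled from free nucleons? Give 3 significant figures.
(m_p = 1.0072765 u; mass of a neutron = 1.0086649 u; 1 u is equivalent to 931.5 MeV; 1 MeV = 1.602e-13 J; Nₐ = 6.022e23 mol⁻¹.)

The nucleus contains 16 protons and 32 − 16 = 16 neutrons.
Total constituent mass: 16 × 1.0072765 + 16 × 1.0086649 = 32.2550624 u
Mass defect Δm = 32.2550624 − 31.96329 = 0.2917724 u
Binding energy = Δm·c² = 0.2917724 × 931.5 MeV/u = 271.786 MeV
Per nucleus in joules: 271.786 MeV × 1.602e-13 J/MeV = 4.3540e-11 J
Per mole: 4.3540e-11 J × 6.022e23 mol⁻¹ = 2.6220e+13 J/mol

2.62e+10 kJ/mol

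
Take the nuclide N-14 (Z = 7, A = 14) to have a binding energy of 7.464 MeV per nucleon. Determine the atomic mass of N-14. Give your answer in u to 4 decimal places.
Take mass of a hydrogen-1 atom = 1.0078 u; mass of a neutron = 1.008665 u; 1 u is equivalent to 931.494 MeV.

14.0031 u

Total binding energy = 14 × 7.464 = 104.496 MeV
Mass defect = 104.496 MeV / (931.494 MeV/u) = 0.112181 u
Constituent mass = 7(1.0078) + 7(1.008665) = 14.115255 u
Atomic mass = 14.115255 − 0.112181 = 14.003074 u ≈ 14.0031 u (to 4 decimal places)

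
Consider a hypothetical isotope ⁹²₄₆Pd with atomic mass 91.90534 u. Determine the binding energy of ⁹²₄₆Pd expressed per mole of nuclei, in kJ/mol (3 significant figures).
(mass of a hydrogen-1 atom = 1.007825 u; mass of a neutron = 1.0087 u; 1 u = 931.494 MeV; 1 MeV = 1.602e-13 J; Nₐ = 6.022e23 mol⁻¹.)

7.68e+10 kJ/mol

The nucleus contains 46 protons and 92 − 46 = 46 neutrons.
Mass of separated nucleons = 46(1.007825) + 46(1.0087) = 46.359950 + 46.4002 = 92.760150 u
Mass defect Δm = 92.760150 − 91.90534 = 0.854810 u
E_B = 0.854810 × 931.494 = 796.250 MeV
Per nucleus in joules: 796.250 MeV × 1.602e-13 J/MeV = 1.2756e-10 J
Per mole: 1.2756e-10 J × 6.022e23 mol⁻¹ = 7.6817e+13 J/mol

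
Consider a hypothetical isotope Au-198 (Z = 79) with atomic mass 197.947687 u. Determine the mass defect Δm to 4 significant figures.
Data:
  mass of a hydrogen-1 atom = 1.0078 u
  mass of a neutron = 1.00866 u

1.699 u

The nucleus contains 79 protons and 198 − 79 = 119 neutrons.
Mass of separated nucleons = 79(1.0078) + 119(1.00866) = 79.6162 + 120.03054 = 199.64674 u
The mass defect is 199.64674 − 197.947687 = 1.699053 u.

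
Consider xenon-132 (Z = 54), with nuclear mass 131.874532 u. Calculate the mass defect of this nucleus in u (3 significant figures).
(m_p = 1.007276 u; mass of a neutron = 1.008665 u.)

With 54 protons and 78 neutrons (A = 132):
Total constituent mass: 54 × 1.007276 + 78 × 1.008665 = 133.068774 u
Mass defect Δm = 133.068774 − 131.874532 = 1.194242 u

1.19 u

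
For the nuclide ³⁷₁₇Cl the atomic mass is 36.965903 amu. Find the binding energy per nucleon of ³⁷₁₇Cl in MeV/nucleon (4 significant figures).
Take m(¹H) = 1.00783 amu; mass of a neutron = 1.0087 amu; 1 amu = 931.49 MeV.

8.590 MeV/nucleon

Mass of separated nucleons = 17(1.00783) + 20(1.0087) = 17.13311 + 20.1740 = 37.30711 amu
The mass defect is 37.30711 − 36.965903 = 0.341207 amu.
Converting to energy: 0.341207 amu × 931.49 MeV/amu = 317.831 MeV
Dividing by A = 37 gives 8.590 MeV per nucleon.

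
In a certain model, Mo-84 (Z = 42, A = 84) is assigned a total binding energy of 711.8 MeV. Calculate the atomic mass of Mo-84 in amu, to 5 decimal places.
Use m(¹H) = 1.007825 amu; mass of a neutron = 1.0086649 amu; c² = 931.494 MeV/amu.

83.92843 amu

Mass defect = 711.8 MeV / (931.494 MeV/amu) = 0.7641488 amu
Constituent mass = 42(1.007825) + 42(1.0086649) = 84.6925758 amu
Atomic mass = 84.6925758 − 0.7641488 = 83.9284270 amu ≈ 83.92843 amu (to 5 decimal places)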